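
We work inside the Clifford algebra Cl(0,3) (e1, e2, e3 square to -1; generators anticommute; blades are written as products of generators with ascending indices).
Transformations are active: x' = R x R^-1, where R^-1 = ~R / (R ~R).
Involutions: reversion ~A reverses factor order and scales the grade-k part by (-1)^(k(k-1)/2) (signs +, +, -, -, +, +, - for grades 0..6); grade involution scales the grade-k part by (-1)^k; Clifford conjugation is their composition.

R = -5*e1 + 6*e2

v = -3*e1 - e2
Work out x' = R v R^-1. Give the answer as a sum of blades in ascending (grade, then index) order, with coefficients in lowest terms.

~R = -5*e1 + 6*e2, and R ~R = -61, so R^-1 = ~R / (-61).
R v = -9 + 23*e1 e2
Answer: 93/61*e1 + 169/61*e2


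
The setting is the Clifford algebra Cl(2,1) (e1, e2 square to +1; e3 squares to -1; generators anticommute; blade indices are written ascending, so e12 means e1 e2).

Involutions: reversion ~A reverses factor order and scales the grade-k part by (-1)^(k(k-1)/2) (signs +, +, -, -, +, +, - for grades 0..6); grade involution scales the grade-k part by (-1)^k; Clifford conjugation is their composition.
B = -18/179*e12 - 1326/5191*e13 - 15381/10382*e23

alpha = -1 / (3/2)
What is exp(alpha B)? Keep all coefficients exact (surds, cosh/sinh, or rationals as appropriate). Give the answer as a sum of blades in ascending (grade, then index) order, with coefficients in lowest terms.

B^2 term by term: the squares give (-18/179)^2*(e12)^2 + (-1326/5191)^2*(e13)^2 + (-15381/10382)^2*(e23)^2 = 324/32041*(-1) + 1758276/26946481*(+1) + 236575161/107785924*(+1) = 9/4 (each basis 2-blade squares to minus the product of its generators' squares); cross terms between blades sharing an index anticommute and cancel. So B^2 = 9/4.
B^2 = 9/4 — B^2 > 0, so the exponential closes hyperbolically: l = 3/2, alpha*l = -1, so exp(alpha B) = cosh(-1) + (sinh(-1)/(3/2))*B = cosh(1) + (-2*sinh(1)/3)*B.
Answer: cosh(1) + 12*sinh(1)/179*e12 + 884*sinh(1)/5191*e13 + 5127*sinh(1)/5191*e23


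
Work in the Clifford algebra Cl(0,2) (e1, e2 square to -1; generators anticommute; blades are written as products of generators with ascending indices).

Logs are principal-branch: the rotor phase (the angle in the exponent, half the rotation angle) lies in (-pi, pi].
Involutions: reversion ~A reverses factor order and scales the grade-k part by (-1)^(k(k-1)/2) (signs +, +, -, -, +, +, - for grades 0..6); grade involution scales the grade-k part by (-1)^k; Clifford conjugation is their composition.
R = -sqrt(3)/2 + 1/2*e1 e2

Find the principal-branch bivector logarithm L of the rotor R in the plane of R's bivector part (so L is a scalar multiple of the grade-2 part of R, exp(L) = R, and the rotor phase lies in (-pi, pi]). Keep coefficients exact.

The scalar part of R is -sqrt(3)/2, so the principal-branch rotor phase is pinned; divide the bivector part by its sine to get the unit plane — L is the phase times that plane.
Concretely: cos(phase) = -sqrt(3)/2 gives phase = ±5*pi/6, and since phase/sin(phase) is even the sign is immaterial: L = (phase/sin(phase)) * <R>_2 = (5*pi/3) * <R>_2.
Answer: 5*pi/6*e1 e2


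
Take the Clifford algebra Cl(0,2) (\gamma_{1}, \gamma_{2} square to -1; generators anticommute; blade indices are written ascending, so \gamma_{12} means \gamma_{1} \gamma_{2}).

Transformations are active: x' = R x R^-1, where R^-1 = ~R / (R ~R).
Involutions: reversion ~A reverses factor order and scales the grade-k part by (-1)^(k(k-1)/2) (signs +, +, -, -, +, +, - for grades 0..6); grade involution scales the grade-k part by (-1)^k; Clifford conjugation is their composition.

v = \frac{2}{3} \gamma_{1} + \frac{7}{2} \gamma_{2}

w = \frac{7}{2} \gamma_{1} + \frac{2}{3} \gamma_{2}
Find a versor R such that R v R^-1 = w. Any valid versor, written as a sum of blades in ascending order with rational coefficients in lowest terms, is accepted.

R = v + w = \frac{25}{6} \gamma_{1} + \frac{25}{6} \gamma_{2} works: the equal norms (-\frac{457}{36}) guarantee its sandwich swaps v into w.
Answer: \frac{25}{6} \gamma_{1} + \frac{25}{6} \gamma_{2}


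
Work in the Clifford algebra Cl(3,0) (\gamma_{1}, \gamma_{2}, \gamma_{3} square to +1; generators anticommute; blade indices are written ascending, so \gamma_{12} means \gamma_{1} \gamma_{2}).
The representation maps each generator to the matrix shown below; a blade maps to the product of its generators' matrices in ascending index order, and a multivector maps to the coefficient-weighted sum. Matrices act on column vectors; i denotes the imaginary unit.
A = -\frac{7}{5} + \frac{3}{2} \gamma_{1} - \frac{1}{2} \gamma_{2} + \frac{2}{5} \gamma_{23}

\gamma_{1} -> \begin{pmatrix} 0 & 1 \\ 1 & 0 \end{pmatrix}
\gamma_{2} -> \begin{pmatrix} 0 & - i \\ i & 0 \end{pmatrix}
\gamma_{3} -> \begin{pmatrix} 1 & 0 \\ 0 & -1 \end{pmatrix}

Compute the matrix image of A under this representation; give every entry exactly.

Bivector images (products of the table entries): rho(\gamma_{23}) = rho(\gamma_{2})rho(\gamma_{3}) = \begin{pmatrix} 0 & i \\ i & 0 \end{pmatrix}.
M = (-\frac{7}{5})*1 + (\frac{3}{2})*rho(\gamma_{1}) + (-\frac{1}{2})*rho(\gamma_{2}) + (\frac{2}{5})*rho(\gamma_{23}), summed entrywise (1 is the identity matrix):
Answer: \begin{pmatrix} - \frac{7}{5} & \frac{3}{2} + \frac{9 i}{10} \\ \frac{3}{2} - \frac{i}{10} & - \frac{7}{5} \end{pmatrix}


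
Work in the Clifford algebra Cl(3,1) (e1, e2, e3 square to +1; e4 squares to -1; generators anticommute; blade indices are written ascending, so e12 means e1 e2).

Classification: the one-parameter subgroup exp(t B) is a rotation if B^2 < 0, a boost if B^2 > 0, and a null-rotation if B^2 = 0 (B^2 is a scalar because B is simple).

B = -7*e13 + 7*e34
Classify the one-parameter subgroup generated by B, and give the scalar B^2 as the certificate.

B^2 term by term: the squares give (-7)^2*(e13)^2 + (7)^2*(e34)^2 = 49*(-1) + 49*(+1) = 0 (each basis 2-blade squares to minus the product of its generators' squares); cross terms between blades sharing an index anticommute and cancel. So B^2 = 0.
Answer: null-rotation, certificate B^2 = 0. Key observation: B^2 = 0 is a conjugation invariant, so its sign decides the class regardless of the surface form of B.


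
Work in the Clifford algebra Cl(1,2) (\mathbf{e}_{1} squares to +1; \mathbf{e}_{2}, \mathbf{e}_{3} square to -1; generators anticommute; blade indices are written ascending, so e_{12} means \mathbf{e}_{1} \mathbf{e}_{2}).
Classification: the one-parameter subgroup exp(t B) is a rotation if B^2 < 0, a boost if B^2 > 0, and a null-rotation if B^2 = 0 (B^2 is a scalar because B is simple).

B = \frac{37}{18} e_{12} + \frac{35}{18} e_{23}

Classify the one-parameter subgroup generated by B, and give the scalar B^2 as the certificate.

B^2 term by term: the squares give (\frac{37}{18})^2*(e_{12})^2 + (\frac{35}{18})^2*(e_{23})^2 = \frac{1369}{324}*(+1) + \frac{1225}{324}*(-1) = \frac{4}{9} (each basis 2-blade squares to minus the product of its generators' squares); cross terms between blades sharing an index anticommute and cancel. So B^2 = \frac{4}{9}.
Answer: boost, certificate B^2 = \frac{4}{9}. No conjugation can change B^2 = \frac{4}{9}; the sign gives the class.


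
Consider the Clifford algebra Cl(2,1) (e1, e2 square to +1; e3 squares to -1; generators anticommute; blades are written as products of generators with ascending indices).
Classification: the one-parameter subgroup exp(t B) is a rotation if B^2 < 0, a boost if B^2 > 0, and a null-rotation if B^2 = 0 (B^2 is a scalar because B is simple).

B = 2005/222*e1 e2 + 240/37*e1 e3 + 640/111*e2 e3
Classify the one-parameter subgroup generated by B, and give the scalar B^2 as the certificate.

B^2 term by term: the squares give (2005/222)^2*(e1 e2)^2 + (240/37)^2*(e1 e3)^2 + (640/111)^2*(e2 e3)^2 = 4020025/49284*(-1) + 57600/1369*(+1) + 409600/12321*(+1) = -25/4 (each basis 2-blade squares to minus the product of its generators' squares); cross terms between blades sharing an index anticommute and cancel. So B^2 = -25/4.
Answer: rotation, certificate B^2 = -25/4. The invariant at work: B^2 = -25/4 is unchanged by conjugation, hence its sign classifies the subgroup whatever basis B is written in.


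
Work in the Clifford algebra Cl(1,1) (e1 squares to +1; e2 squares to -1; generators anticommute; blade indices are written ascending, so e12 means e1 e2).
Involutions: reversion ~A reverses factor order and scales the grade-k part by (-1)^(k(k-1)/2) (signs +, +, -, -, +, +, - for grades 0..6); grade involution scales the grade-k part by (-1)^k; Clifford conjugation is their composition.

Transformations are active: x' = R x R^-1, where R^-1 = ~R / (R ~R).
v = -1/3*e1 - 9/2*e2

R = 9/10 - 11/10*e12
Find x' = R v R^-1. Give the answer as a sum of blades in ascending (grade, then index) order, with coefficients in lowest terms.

~R = 9/10 + 11/10*e12, and R ~R = -2/5, so R^-1 = ~R / (-2/5).
R v = -21/4*e1 - 53/12*e2
Answer: 575/24*e1 + 195/8*e2


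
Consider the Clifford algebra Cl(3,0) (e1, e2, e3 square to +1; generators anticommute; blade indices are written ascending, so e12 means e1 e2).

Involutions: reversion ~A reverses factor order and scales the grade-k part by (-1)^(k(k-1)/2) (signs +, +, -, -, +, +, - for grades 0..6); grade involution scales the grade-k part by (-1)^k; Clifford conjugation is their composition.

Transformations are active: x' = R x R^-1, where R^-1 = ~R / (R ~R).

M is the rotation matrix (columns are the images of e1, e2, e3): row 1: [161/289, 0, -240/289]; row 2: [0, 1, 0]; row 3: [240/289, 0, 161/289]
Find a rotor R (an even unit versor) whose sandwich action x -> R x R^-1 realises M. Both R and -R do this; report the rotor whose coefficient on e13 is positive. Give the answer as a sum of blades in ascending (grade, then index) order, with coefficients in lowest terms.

Method: write R = a + b12*e12 + b13*e13 + b23*e23 with a^2 + b12^2 + b13^2 + b23^2 = 1 (so R^-1 = ~R). Expanding the columns R e_j ~R gives tr M = 4a^2 - 1 and, from the antisymmetric part, M21 - M12 = -4a*b12, M13 - M31 = 4a*b13, M32 - M23 = -4a*b23.
Here tr M = 611/289, so a^2 = (1 + tr M)/4 = 225/289 and a = ±15/17. Taking a = 15/17: M21 - M12 = 0, M13 - M31 = -480/289, M32 - M23 = 0, giving b12 = 0, b13 = -8/17, b23 = 0, i.e. R = 15/17 - 8/17*e13.
Its e13 coefficient is negative, so report the other preimage -R.
Answer: -15/17 + 8/17*e13. Sheet selection: the two-to-one cover makes ±R indistinguishable at the matrix level (trace 611/289), so uniqueness comes from the required sign on e13.


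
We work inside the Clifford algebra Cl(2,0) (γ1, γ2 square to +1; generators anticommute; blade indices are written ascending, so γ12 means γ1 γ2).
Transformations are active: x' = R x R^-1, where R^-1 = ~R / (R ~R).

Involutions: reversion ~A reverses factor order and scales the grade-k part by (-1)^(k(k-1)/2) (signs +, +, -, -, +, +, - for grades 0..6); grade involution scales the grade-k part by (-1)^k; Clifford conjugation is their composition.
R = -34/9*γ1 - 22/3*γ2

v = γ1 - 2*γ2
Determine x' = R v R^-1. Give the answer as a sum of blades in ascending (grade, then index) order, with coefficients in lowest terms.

~R = -34/9*γ1 - 22/3*γ2, and R ~R = 5512/81, so R^-1 = ~R / (5512/81).
R v = 98/9 + 134/9*γ12
Answer: -1522/689*γ1 - 239/689*γ2


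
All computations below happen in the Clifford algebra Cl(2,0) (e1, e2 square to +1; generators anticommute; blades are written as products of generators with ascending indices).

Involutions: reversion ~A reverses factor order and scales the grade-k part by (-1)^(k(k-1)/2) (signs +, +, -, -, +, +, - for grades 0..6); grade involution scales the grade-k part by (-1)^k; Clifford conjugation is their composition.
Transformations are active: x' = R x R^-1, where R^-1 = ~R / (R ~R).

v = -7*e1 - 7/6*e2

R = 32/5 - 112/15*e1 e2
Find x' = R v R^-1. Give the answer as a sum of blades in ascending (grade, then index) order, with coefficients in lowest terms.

~R = 32/5 + 112/15*e1 e2, and R ~R = 4352/45, so R^-1 = ~R / (4352/45).
R v = -1624/45*e1 - 896/15*e2
Answer: 189/85*e1 - 3437/510*e2


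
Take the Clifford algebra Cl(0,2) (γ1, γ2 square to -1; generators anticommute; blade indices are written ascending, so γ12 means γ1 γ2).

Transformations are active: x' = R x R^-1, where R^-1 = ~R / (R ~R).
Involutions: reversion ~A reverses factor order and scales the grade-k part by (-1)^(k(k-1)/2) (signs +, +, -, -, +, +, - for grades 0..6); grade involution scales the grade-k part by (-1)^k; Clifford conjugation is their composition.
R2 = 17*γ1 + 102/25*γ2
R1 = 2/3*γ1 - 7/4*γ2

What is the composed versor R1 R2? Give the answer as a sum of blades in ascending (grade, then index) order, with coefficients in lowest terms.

Distribute over the terms of R1 (each basis-blade product reordered to ascending indices, repeated generators contracted through their squares):
(2/3*γ1) R2 = -34/3 + 68/25*γ12
(-7/4*γ2) R2 = 357/50 + 119/4*γ12
Summing the partial products and collecting blades:
Answer: -629/150 + 3247/100*γ12


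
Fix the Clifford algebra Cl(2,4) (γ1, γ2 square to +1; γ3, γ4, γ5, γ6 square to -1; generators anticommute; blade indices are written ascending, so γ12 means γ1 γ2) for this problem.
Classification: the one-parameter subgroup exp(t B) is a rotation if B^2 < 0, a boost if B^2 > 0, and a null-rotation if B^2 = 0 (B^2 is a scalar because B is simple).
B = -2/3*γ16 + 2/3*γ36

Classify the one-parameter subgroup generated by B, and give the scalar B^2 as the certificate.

B^2 term by term: the squares give (-2/3)^2*(γ16)^2 + (2/3)^2*(γ36)^2 = 4/9*(+1) + 4/9*(-1) = 0 (each basis 2-blade squares to minus the product of its generators' squares); cross terms between blades sharing an index anticommute and cancel. So B^2 = 0.
Answer: null-rotation, certificate B^2 = 0. The scalar 0 is the complete invariant here: its sign names the subgroup type.


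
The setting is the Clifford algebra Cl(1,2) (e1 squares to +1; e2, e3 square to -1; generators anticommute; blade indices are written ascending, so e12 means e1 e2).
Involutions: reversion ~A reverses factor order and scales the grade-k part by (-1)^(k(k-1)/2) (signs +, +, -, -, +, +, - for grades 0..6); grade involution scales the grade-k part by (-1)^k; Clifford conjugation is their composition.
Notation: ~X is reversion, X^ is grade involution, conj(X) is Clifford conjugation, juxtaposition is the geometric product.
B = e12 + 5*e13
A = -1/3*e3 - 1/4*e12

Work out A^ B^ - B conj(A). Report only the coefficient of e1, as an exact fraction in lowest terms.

first term: -1/4 + 5/3*e1 + 5/4*e23 + 1/3*e123
second term: 1/4 - 5/3*e1 + 5/4*e23 + 1/3*e123
Answer: 10/3


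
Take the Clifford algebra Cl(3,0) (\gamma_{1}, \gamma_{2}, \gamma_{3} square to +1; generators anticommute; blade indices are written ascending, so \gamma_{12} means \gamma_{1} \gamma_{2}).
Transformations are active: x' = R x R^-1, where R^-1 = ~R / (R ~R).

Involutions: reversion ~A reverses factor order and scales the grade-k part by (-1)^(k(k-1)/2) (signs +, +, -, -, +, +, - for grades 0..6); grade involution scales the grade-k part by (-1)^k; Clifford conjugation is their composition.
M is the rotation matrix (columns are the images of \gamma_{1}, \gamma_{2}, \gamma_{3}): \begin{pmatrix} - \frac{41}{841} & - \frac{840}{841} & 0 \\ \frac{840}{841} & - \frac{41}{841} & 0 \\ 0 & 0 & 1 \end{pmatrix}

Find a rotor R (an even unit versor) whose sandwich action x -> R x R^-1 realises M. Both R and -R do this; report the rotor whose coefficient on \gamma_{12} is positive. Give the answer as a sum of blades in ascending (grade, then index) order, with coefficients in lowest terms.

Method: write R = a + b12*\gamma_{12} + b13*\gamma_{13} + b23*\gamma_{23} with a^2 + b12^2 + b13^2 + b23^2 = 1 (so R^-1 = ~R). Expanding the columns R e_j ~R gives tr M = 4a^2 - 1 and, from the antisymmetric part, M21 - M12 = -4a*b12, M13 - M31 = 4a*b13, M32 - M23 = -4a*b23.
Here tr M = \frac{759}{841}, so a^2 = (1 + tr M)/4 = \frac{400}{841} and a = ±\frac{20}{29}. Taking a = \frac{20}{29}: M21 - M12 = \frac{1680}{841}, M13 - M31 = 0, M32 - M23 = 0, giving b12 = -\frac{21}{29}, b13 = 0, b23 = 0, i.e. R = \frac{20}{29} - \frac{21}{29} \gamma_{12}.
Its \gamma_{12} coefficient is negative, so report the other preimage -R.
Answer: -\frac{20}{29} + \frac{21}{29} \gamma_{12}. Why the constraint matters: R and -R act identically through the sandwich — M has trace \frac{759}{841} either way — so only the sign condition on \gamma_{12} picks one of the two preimages.


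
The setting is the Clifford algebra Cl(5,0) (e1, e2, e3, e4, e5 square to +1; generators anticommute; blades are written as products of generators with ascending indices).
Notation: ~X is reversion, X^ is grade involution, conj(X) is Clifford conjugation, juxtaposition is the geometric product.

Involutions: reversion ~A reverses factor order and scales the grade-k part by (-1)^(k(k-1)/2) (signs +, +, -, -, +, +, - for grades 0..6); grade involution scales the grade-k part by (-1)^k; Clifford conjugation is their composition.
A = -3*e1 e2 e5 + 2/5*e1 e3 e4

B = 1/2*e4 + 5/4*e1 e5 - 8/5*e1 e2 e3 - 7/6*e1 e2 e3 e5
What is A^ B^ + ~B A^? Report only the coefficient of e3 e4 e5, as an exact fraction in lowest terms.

first term: 15/4*e2 - 7/2*e3 + 1/5*e1 e3 + 16/25*e2 e4 + 24/5*e3 e5 - 7/15*e2 e4 e5 - 1/2*e3 e4 e5 + 3/2*e1 e2 e4 e5
second term: -15/4*e2 + 7/2*e3 - 1/5*e1 e3 - 16/25*e2 e4 - 24/5*e3 e5 - 7/15*e2 e4 e5 - 1/2*e3 e4 e5 + 3/2*e1 e2 e4 e5
Answer: -1


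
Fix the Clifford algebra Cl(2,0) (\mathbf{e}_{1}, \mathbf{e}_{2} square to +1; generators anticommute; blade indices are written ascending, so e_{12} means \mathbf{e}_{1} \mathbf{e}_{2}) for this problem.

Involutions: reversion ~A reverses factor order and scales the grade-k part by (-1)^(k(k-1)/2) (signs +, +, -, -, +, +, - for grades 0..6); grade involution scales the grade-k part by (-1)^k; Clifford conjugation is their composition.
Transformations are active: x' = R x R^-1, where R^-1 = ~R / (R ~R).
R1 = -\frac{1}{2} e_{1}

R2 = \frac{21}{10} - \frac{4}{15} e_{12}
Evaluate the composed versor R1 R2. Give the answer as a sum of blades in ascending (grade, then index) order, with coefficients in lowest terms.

Distribute over the terms of R1 (each basis-blade product reordered to ascending indices, repeated generators contracted through their squares):
(-\frac{1}{2} e_{1}) R2 = -\frac{21}{20} e_{1} + \frac{2}{15} e_{2}
Answer: -\frac{21}{20} e_{1} + \frac{2}{15} e_{2}


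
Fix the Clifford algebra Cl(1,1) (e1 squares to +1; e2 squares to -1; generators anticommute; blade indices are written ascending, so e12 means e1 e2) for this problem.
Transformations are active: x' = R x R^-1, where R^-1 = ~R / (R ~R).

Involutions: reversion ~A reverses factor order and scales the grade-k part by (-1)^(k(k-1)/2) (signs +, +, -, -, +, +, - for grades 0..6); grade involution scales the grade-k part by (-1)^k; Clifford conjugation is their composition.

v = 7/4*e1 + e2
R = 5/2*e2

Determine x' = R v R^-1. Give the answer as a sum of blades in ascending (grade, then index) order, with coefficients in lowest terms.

~R = 5/2*e2, and R ~R = -25/4, so R^-1 = ~R / (-25/4).
R v = -5/2 - 35/8*e12
Answer: -7/4*e1 + e2


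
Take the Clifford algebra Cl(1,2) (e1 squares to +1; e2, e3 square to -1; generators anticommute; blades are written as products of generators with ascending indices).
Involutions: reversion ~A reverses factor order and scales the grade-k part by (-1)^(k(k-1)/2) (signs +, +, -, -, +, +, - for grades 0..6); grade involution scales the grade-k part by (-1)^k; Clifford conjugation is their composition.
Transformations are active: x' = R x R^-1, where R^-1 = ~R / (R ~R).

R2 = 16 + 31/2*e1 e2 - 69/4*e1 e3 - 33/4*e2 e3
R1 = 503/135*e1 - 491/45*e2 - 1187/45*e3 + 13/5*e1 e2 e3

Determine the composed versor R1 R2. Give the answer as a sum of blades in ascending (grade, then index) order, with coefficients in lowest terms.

Distribute over the terms of R1 (each basis-blade product reordered to ascending indices, repeated generators contracted through their squares):
(503/135*e1) R2 = 8048/135*e1 + 15593/270*e2 - 11569/180*e3 - 5533/180*e1 e2 e3
(-491/45*e2) R2 = -15221/90*e1 - 7856/45*e2 - 5401/60*e3 - 11293/60*e1 e2 e3
(-1187/45*e3) R2 = 27301/60*e1 + 13057/60*e2 - 18992/45*e3 - 36797/90*e1 e2 e3
(13/5*e1 e2 e3) R2 = 429/20*e1 + 897/20*e2 + 403/10*e3 + 208/5*e1 e2 e3
Summing the partial products and collecting blades:
Answer: 99079/270*e1 + 39323/270*e2 - 16081/30*e3 - 52759/90*e1 e2 e3


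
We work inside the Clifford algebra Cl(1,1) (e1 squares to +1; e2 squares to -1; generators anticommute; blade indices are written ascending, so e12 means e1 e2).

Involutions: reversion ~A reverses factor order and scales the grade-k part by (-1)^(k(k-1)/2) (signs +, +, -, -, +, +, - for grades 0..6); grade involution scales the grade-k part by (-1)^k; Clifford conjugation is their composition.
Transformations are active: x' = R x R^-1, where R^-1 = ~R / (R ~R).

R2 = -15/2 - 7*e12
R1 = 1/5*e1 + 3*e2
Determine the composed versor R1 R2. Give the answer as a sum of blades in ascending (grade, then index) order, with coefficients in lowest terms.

Distribute over the terms of R1 (each basis-blade product reordered to ascending indices, repeated generators contracted through their squares):
(1/5*e1) R2 = -3/2*e1 - 7/5*e2
(3*e2) R2 = -21*e1 - 45/2*e2
Summing the partial products and collecting blades:
Answer: -45/2*e1 - 239/10*e2


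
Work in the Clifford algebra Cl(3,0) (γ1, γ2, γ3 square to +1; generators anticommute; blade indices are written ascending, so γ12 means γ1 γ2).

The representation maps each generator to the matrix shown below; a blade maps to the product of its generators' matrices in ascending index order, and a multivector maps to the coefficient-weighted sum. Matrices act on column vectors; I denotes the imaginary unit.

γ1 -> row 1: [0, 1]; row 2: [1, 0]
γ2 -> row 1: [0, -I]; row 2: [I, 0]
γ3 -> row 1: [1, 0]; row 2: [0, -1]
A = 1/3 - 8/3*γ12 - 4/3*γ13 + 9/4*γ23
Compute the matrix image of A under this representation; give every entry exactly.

Bivector images (products of the table entries): rho(γ12) = rho(γ1)rho(γ2) = row 1: [I, 0]; row 2: [0, -I]; rho(γ13) = rho(γ1)rho(γ3) = row 1: [0, -1]; row 2: [1, 0]; rho(γ23) = rho(γ2)rho(γ3) = row 1: [0, I]; row 2: [I, 0].
M = (1/3)*1 + (-8/3)*rho(γ12) + (-4/3)*rho(γ13) + (9/4)*rho(γ23), summed entrywise (1 is the identity matrix):
Answer: row 1: [1/3 - 8*I/3, 4/3 + 9*I/4]; row 2: [-4/3 + 9*I/4, 1/3 + 8*I/3]


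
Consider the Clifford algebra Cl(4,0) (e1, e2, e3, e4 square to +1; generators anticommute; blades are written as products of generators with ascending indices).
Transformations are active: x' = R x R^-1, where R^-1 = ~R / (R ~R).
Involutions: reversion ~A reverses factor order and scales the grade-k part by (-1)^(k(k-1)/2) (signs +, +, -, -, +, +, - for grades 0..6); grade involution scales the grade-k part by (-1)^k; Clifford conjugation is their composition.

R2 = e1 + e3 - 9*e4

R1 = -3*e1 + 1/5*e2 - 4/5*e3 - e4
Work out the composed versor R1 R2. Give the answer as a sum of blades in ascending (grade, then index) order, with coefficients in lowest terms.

Distribute over the terms of R2 (each basis-blade product reordered to ascending indices, repeated generators contracted through their squares):
R1 (e1) = -3 - 1/5*e1 e2 + 4/5*e1 e3 + e1 e4
R1 (e3) = -4/5 - 3*e1 e3 + 1/5*e2 e3 + e3 e4
R1 (-9*e4) = 9 + 27*e1 e4 - 9/5*e2 e4 + 36/5*e3 e4
Summing the partial products and collecting blades:
Answer: 26/5 - 1/5*e1 e2 - 11/5*e1 e3 + 28*e1 e4 + 1/5*e2 e3 - 9/5*e2 e4 + 41/5*e3 e4


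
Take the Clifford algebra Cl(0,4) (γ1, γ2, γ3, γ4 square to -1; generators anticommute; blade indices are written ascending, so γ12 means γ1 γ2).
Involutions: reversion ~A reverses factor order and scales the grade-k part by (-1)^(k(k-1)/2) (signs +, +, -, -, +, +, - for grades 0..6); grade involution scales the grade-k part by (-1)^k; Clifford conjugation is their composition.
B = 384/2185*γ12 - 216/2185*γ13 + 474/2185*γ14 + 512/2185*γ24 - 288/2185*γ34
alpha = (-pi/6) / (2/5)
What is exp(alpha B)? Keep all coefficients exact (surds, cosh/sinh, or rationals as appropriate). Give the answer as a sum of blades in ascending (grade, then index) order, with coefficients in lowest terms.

B^2 term by term: the squares give (384/2185)^2*(γ12)^2 + (-216/2185)^2*(γ13)^2 + (474/2185)^2*(γ14)^2 + (512/2185)^2*(γ24)^2 + (-288/2185)^2*(γ34)^2 = 147456/4774225*(-1) + 46656/4774225*(-1) + 224676/4774225*(-1) + 262144/4774225*(-1) + 82944/4774225*(-1) = -4/25 (each basis 2-blade squares to minus the product of its generators' squares); cross terms between blades sharing an index anticommute and cancel; the commuting (index-disjoint) pairs give grade-4 terms 2*c*c'*(blade product), which cancel blade by blade — γ1234: -221184/4774225 + 221184/4774225 = 0 — confirming B is simple. So B^2 = -4/25.
B^2 = -4/25 — a negative square means the series sums to a rotation: l = 2/5, alpha*l = -pi/6, so exp(alpha B) = cos(-pi/6) + (sin(-pi/6)/(2/5))*B = sqrt(3)/2 + (-5/4)*B.
Answer: sqrt(3)/2 - 96/437*γ12 + 54/437*γ13 - 237/874*γ14 - 128/437*γ24 + 72/437*γ34


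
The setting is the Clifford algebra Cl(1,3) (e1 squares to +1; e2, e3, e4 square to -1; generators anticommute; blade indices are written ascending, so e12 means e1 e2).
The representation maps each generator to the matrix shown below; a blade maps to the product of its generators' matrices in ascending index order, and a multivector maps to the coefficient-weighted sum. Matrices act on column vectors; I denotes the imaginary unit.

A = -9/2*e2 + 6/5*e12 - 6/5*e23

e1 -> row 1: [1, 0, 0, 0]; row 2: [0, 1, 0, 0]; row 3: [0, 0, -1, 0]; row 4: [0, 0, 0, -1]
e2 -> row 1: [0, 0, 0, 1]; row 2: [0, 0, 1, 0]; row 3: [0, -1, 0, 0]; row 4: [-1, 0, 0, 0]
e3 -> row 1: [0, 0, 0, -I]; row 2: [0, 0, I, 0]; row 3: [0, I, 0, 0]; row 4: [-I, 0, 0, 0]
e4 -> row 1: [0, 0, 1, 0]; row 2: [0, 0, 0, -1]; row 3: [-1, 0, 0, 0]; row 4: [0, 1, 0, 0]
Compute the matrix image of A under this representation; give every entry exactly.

Bivector images (products of the table entries): rho(e12) = rho(e1)rho(e2) = row 1: [0, 0, 0, 1]; row 2: [0, 0, 1, 0]; row 3: [0, 1, 0, 0]; row 4: [1, 0, 0, 0]; rho(e23) = rho(e2)rho(e3) = row 1: [-I, 0, 0, 0]; row 2: [0, I, 0, 0]; row 3: [0, 0, -I, 0]; row 4: [0, 0, 0, I].
M = (-9/2)*rho(e2) + (6/5)*rho(e12) + (-6/5)*rho(e23), summed entrywise:
Answer: row 1: [6*I/5, 0, 0, -33/10]; row 2: [0, -6*I/5, -33/10, 0]; row 3: [0, 57/10, 6*I/5, 0]; row 4: [57/10, 0, 0, -6*I/5]


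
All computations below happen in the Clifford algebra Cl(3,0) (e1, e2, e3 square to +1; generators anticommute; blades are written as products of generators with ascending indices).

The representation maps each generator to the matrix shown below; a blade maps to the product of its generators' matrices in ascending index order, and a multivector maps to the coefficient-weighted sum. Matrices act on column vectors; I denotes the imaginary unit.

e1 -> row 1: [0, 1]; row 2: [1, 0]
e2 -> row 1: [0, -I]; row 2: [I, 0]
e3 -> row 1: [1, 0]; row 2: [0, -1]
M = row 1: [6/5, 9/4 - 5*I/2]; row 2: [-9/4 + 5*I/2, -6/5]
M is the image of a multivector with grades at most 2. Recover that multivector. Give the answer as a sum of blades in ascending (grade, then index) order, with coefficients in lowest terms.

Method: 1, rho(e1), rho(e2), rho(e3) form a trace-orthogonal basis of the 2x2 complex matrices (tr(X Y) = 2 if X = Y, else 0), so M = m0*1 + m1*rho(e1) + m2*rho(e2) + m3*rho(e3) with m0 = tr(M)/2 = 0, m1 = tr(M rho(e1))/2 = 0, m2 = tr(M rho(e2))/2 = 5/2 + 9*I/4, m3 = tr(M rho(e3))/2 = 6/5.
Multiplying table entries, the bivector images are rho(e1 e2) = I*rho(e3), rho(e1 e3) = -I*rho(e2), rho(e2 e3) = I*rho(e1); with real blade coefficients the real parts of m0..m3 are the coefficients of 1, e1, e2, e3 and the imaginary parts give the bivectors (e2 e3: Im m1, e1 e3: -Im m2, e1 e2: Im m3).
Answer: 5/2*e2 + 6/5*e3 - 9/4*e1 e3


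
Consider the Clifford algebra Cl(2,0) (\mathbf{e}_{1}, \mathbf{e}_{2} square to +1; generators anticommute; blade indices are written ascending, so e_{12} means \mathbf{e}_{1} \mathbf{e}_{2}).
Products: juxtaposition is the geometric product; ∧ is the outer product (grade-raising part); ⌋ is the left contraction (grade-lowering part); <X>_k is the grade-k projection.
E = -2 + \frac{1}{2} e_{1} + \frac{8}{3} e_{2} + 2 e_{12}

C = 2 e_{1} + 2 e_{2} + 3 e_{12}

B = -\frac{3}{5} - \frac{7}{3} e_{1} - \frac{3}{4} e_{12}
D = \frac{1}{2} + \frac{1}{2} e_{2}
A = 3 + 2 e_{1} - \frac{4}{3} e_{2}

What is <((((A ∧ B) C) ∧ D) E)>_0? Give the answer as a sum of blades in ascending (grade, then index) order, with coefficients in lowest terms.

step 1: -\frac{9}{5} - \frac{41}{5} e_{1} + \frac{4}{5} e_{2} - \frac{193}{36} e_{12}
step 2: \frac{77}{60} - \frac{301}{18} e_{1} - \frac{1573}{90} e_{2} - \frac{117}{5} e_{12}
step 3: \frac{77}{120} - \frac{301}{36} e_{1} - \frac{583}{72} e_{2} - \frac{3611}{180} e_{12}
step 4: \frac{14111}{1080} - \frac{43759}{2160} e_{1} + \frac{4037}{360} e_{2} + \frac{50021}{2160} e_{12}
step 5: \frac{14111}{1080}
Answer: \frac{14111}{1080}


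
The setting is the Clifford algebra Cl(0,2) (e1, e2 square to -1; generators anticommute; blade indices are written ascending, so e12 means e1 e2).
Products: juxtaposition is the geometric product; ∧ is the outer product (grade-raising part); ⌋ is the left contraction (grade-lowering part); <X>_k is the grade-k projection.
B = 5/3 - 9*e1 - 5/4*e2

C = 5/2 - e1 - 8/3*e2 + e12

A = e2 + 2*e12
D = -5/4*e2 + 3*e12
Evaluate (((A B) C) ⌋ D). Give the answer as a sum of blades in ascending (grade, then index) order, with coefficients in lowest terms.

step 1: 5/4 + 5/2*e1 - 49/3*e2 + 37/3*e12
step 2: -3619/72 + 194/9*e1 - 59*e2 + 109/12*e12
step 3: -101 - 177*e1 - 529/288*e2 - 3619/24*e12
Answer: -101 - 177*e1 - 529/288*e2 - 3619/24*e12


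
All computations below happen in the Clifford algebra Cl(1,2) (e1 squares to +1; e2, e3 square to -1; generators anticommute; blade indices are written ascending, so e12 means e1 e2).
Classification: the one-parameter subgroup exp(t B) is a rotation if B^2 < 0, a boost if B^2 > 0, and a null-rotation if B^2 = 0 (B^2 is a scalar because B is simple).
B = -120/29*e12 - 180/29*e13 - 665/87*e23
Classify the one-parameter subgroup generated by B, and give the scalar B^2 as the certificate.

B^2 term by term: the squares give (-120/29)^2*(e12)^2 + (-180/29)^2*(e13)^2 + (-665/87)^2*(e23)^2 = 14400/841*(+1) + 32400/841*(+1) + 442225/7569*(-1) = -25/9 (each basis 2-blade squares to minus the product of its generators' squares); cross terms between blades sharing an index anticommute and cancel. So B^2 = -25/9.
Answer: rotation, certificate B^2 = -25/9. The invariant at work: B^2 = -25/9 is unchanged by conjugation, hence its sign classifies the subgroup whatever basis B is written in.


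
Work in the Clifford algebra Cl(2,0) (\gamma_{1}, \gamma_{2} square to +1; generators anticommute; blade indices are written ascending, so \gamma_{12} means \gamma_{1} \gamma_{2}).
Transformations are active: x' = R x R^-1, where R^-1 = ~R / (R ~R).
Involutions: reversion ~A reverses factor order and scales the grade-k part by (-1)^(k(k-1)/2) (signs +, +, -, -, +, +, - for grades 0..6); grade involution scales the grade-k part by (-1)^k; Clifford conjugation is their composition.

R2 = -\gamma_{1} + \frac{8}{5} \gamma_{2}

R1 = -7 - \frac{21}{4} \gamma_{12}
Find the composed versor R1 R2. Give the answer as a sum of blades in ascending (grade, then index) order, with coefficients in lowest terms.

Distribute over the terms of R1 (each basis-blade product reordered to ascending indices, repeated generators contracted through their squares):
(-7) R2 = 7 \gamma_{1} - \frac{56}{5} \gamma_{2}
(-\frac{21}{4} \gamma_{12}) R2 = -\frac{42}{5} \gamma_{1} - \frac{21}{4} \gamma_{2}
Summing the partial products and collecting blades:
Answer: -\frac{7}{5} \gamma_{1} - \frac{329}{20} \gamma_{2}


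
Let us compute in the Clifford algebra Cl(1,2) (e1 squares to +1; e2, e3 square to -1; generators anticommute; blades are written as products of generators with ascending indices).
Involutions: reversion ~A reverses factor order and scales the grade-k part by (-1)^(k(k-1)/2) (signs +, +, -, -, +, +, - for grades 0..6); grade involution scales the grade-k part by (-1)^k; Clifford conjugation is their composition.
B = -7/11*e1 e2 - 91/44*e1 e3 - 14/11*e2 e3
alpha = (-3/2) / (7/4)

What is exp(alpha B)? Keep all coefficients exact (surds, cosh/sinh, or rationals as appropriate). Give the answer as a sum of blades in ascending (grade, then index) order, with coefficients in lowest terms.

B^2 term by term: the squares give (-7/11)^2*(e1 e2)^2 + (-91/44)^2*(e1 e3)^2 + (-14/11)^2*(e2 e3)^2 = 49/121*(+1) + 8281/1936*(+1) + 196/121*(-1) = 49/16 (each basis 2-blade squares to minus the product of its generators' squares); cross terms between blades sharing an index anticommute and cancel. So B^2 = 49/16.
B^2 = 49/16 — hyperbolic case — the even/odd split gives cosh and sinh: l = 7/4, alpha*l = -3/2, so exp(alpha B) = cosh(-3/2) + (sinh(-3/2)/(7/4))*B = cosh(3/2) + (-4*sinh(3/2)/7)*B.
Answer: cosh(3/2) + 4*sinh(3/2)/11*e1 e2 + 13*sinh(3/2)/11*e1 e3 + 8*sinh(3/2)/11*e2 e3


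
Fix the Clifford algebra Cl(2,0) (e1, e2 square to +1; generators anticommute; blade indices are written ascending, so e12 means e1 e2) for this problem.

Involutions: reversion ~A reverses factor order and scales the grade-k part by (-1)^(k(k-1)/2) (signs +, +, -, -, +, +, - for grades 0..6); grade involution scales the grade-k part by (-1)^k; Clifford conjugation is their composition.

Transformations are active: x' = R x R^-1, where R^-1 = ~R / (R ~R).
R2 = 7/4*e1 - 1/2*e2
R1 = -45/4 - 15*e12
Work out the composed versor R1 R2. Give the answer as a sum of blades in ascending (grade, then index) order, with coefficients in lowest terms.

Distribute over the terms of R1 (each basis-blade product reordered to ascending indices, repeated generators contracted through their squares):
(-45/4) R2 = -315/16*e1 + 45/8*e2
(-15*e12) R2 = 15/2*e1 + 105/4*e2
Summing the partial products and collecting blades:
Answer: -195/16*e1 + 255/8*e2


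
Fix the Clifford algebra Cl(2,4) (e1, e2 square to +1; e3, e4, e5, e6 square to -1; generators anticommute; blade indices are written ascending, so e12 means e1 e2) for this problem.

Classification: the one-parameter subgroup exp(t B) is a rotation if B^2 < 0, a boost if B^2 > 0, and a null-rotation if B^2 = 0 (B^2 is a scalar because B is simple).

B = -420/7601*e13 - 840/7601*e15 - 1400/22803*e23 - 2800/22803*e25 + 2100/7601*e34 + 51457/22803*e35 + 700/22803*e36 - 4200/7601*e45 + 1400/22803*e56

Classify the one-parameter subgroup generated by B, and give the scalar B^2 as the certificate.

B^2 term by term: the squares give (-420/7601)^2*(e13)^2 + (-840/7601)^2*(e15)^2 + (-1400/22803)^2*(e23)^2 + (-2800/22803)^2*(e25)^2 + (2100/7601)^2*(e34)^2 + (51457/22803)^2*(e35)^2 + (700/22803)^2*(e36)^2 + (-4200/7601)^2*(e45)^2 + (1400/22803)^2*(e56)^2 = 176400/57775201*(+1) + 705600/57775201*(+1) + 1960000/519976809*(+1) + 7840000/519976809*(+1) + 4410000/57775201*(-1) + 2647822849/519976809*(-1) + 490000/519976809*(-1) + 17640000/57775201*(-1) + 1960000/519976809*(-1) = -49/9 (each basis 2-blade squares to minus the product of its generators' squares); cross terms between blades sharing an index anticommute and cancel; the commuting (index-disjoint) pairs give grade-4 terms 2*c*c'*(blade product), which cancel blade by blade — e1235: -784000/57775201 + 784000/57775201 = 0; e1345: 3528000/57775201 - 3528000/57775201 = 0; e1356: -392000/57775201 + 392000/57775201 = 0; e2345: 3920000/57775201 - 3920000/57775201 = 0; e2356: -3920000/519976809 + 3920000/519976809 = 0; e3456: 1960000/57775201 - 1960000/57775201 = 0 — confirming B is simple. So B^2 = -49/9.
Answer: rotation, certificate B^2 = -49/9. The class reads off the invariant scalar -49/9 directly.


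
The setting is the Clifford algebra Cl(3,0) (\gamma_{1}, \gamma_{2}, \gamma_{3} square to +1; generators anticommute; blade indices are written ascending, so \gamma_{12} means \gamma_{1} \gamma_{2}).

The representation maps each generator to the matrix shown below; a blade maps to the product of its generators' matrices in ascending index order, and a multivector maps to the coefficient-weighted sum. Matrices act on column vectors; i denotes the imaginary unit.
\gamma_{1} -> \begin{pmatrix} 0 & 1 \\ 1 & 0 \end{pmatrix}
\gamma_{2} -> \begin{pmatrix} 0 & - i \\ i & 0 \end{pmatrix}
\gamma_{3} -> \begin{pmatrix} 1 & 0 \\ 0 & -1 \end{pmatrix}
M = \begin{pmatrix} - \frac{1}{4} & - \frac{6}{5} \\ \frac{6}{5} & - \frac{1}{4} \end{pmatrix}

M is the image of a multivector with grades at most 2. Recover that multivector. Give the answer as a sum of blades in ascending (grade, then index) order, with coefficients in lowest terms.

Method: 1, rho(\gamma_{1}), rho(\gamma_{2}), rho(\gamma_{3}) form a trace-orthogonal basis of the 2x2 complex matrices (tr(X Y) = 2 if X = Y, else 0), so M = m0*1 + m1*rho(\gamma_{1}) + m2*rho(\gamma_{2}) + m3*rho(\gamma_{3}) with m0 = tr(M)/2 = - \frac{1}{4}, m1 = tr(M rho(\gamma_{1}))/2 = 0, m2 = tr(M rho(\gamma_{2}))/2 = - \frac{6 i}{5}, m3 = tr(M rho(\gamma_{3}))/2 = 0.
Multiplying table entries, the bivector images are rho(\gamma_{12}) = i*rho(\gamma_{3}), rho(\gamma_{13}) = -i*rho(\gamma_{2}), rho(\gamma_{23}) = i*rho(\gamma_{1}); with real blade coefficients the real parts of m0..m3 are the coefficients of 1, \gamma_{1}, \gamma_{2}, \gamma_{3} and the imaginary parts give the bivectors (\gamma_{23}: Im m1, \gamma_{13}: -Im m2, \gamma_{12}: Im m3).
Answer: -\frac{1}{4} + \frac{6}{5} \gamma_{13}


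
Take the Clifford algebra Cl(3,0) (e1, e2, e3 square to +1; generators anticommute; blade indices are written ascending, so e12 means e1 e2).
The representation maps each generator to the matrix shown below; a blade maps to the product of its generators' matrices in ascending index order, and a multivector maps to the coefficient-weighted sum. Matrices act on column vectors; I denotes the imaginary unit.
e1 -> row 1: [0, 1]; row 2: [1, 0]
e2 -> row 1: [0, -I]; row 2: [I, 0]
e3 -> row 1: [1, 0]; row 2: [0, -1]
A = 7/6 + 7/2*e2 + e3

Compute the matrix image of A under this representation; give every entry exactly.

M = (7/6)*1 + (7/2)*rho(e2) + (1)*rho(e3), summed entrywise (1 is the identity matrix):
Answer: row 1: [13/6, -7*I/2]; row 2: [7*I/2, 1/6]


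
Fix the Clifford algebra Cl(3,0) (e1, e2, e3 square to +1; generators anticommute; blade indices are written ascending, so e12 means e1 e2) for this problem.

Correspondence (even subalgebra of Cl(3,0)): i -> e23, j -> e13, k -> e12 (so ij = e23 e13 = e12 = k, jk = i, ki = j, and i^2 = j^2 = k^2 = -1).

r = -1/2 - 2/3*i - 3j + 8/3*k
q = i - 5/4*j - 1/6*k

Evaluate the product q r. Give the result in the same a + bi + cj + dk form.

In blades: q = -1/6*e12 - 5/4*e13 + e23, r = -1/2 + 8/3*e12 - 3*e13 - 2/3*e23.
Distribute q over r term by term (generator squares from the signature, products reordered to ascending indices): (-1/6*e12)*r = 4/9 + 1/12*e12 + 1/9*e13 - 1/2*e23; (-5/4*e13)*r = -15/4 - 5/6*e12 + 5/8*e13 - 10/3*e23; (e23)*r = 2/3 - 3*e12 - 8/3*e13 - 1/2*e23.
Sum: -95/36 - 15/4*e12 - 139/72*e13 - 13/3*e23; translating back through the correspondence:
Answer: -95/36 - 13/3*i - 139/72*j - 15/4*k


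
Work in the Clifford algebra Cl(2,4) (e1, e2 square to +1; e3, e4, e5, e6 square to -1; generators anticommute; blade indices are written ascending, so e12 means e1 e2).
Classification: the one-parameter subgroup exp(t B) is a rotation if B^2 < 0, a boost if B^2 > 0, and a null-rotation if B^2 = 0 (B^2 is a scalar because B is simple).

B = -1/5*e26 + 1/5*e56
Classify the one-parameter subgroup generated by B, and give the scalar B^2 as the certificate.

B^2 term by term: the squares give (-1/5)^2*(e26)^2 + (1/5)^2*(e56)^2 = 1/25*(+1) + 1/25*(-1) = 0 (each basis 2-blade squares to minus the product of its generators' squares); cross terms between blades sharing an index anticommute and cancel. So B^2 = 0.
Answer: null-rotation, certificate B^2 = 0. No conjugation can change B^2 = 0; the sign gives the class.
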